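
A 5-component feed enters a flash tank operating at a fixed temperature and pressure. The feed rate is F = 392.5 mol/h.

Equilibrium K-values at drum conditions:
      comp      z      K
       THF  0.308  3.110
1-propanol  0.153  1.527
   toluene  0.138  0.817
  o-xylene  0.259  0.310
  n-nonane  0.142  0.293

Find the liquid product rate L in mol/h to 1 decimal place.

Newton–Raphson from ψ = 0.48:
  ψ = 0.480: g = -0.0596, g' = -0.809 → ψ = 0.406
Converged at ψ = 0.406.
Then V = ψ·F = 0.4061·392.5 = 159.4 mol/h and L = F − V = 233.1 mol/h.

L = 233.1 mol/h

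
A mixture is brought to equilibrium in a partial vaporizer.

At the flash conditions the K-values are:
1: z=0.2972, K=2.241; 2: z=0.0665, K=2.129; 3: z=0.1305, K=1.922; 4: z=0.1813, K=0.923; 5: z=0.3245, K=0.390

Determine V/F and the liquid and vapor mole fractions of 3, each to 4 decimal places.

Material balance + equilibrium reduce to Σ zᵢ(Kᵢ−1)/(1+V/F(Kᵢ−1)) = 0.
g(0) = ΣzᵢKᵢ − 1 = 0.3523 and g(1) = 1 − Σzᵢ/Kᵢ = -0.2602, so a root lies in (0, 1).
Iterate (Newton) starting at V/F = 0.51:
  V/F = 0.5100: g = 0.05349, g' = -0.5127 → V/F = 0.6143
  V/F = 0.6143: g = -0.00081, g' = -0.5322 → V/F = 0.6128
Converged at V/F = 0.6128.
Compositions from xᵢ = zᵢ/(1+V/F(Kᵢ−1)), yᵢ = Kᵢxᵢ:
  1: x = 0.1688, y = 0.3783
  2: x = 0.0393, y = 0.0837
  3: x = 0.0834, y = 0.1603
  4: x = 0.1903, y = 0.1756
  5: x = 0.5182, y = 0.2021

V/F = 0.6128, x_3 = 0.0834, y_3 = 0.1603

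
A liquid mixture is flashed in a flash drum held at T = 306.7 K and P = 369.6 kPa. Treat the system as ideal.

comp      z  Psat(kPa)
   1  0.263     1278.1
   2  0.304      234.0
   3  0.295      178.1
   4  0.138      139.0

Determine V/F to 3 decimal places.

V/F = 0.250

Raoult's law: Kᵢ = Pᵢˢᵃᵗ/P = Pᵢˢᵃᵗ/369.6.
  K_1 = 1278.1/369.6 = 3.45806, K_2 = 234.0/369.6 = 0.63312, K_3 = 178.1/369.6 = 0.48187, K_4 = 139.0/369.6 = 0.37608
Material balance + equilibrium reduce to Σ zᵢ(Kᵢ−1)/(1+V/F(Kᵢ−1)) = 0.
Check two-phase: ΣzᵢKᵢ = 1.296 > 1 and Σzᵢ/Kᵢ = 1.535 > 1, so g(0) = 0.296 > 0 and g(1) = -0.535 < 0.
Newton iteration, V/F⁰ = 0.58:
  V/F = 0.580: g = -0.2286, g' = -0.630 → V/F = 0.217
  V/F = 0.217: g = 0.0286, g' = -0.896 → V/F = 0.249
  V/F = 0.249: g = 0.0009, g' = -0.841 → V/F = 0.250
Converged at V/F = 0.250.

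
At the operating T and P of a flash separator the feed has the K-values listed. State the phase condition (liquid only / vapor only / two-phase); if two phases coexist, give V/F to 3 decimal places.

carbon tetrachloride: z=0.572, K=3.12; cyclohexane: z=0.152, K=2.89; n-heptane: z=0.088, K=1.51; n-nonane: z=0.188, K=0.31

ΣzᵢKᵢ = 2.415; Σzᵢ/Kᵢ = 0.901.
Since Σzᵢ/Kᵢ < 1 the mixture is above its dew point — single vapor phase.

vapor only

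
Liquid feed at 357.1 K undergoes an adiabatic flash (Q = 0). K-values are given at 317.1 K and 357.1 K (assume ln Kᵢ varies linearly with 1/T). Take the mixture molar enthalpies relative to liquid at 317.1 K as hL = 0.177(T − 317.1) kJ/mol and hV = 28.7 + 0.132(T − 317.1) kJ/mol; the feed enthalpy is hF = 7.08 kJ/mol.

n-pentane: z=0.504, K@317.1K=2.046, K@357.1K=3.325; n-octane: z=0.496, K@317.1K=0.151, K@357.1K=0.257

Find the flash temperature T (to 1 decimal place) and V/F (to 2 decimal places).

Adiabatic flash: solve Rachford–Rice at each trial T, then check hF = ψ·hV(T) + (1−ψ)·hL(T).
  T = 317.1 K: K = (2.046, 0.151), RR gives ψ = 0.119, H_out = 3.428 kJ/mol
  T = 357.1 K: K = (3.325, 0.257), RR gives ψ = 0.465, H_out = 19.588 kJ/mol
  T = 337.1 K: K = (2.646, 0.200), RR gives ψ = 0.329, H_out = 12.680 kJ/mol
  T = 327.1 K: K = (2.336, 0.175), RR gives ψ = 0.239, H_out = 8.531 kJ/mol
  T = 322.1 K: K = (2.188, 0.163), RR gives ψ = 0.184, H_out = 6.138 kJ/mol
  T = 324.6 K: K = (2.262, 0.169), RR gives ψ = 0.213, H_out = 7.368 kJ/mol
  T = 323.4 K: K = (2.226, 0.166), RR gives ψ = 0.200, H_out = 6.786 kJ/mol
Linear interpolation between T = 323.4 (H_out = 6.786) and T = 324.6 (H_out = 7.368) on hF = 7.08 gives T ≈ 324.0 K, at which ψ = 0.21.

T = 324.0 K, V/F = 0.21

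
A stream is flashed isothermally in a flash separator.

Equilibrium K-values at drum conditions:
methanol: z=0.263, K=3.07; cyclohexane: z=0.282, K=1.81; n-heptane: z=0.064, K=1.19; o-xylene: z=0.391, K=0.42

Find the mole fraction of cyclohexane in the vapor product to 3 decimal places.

y_cyclohexane = 0.327

Rachford–Rice: g(β) = Σ zᵢ(Kᵢ−1)/(1+β(Kᵢ−1)) = 0.
Check two-phase: ΣzᵢKᵢ = 1.558 > 1 and Σzᵢ/Kᵢ = 1.226 > 1, so g(0) = 0.558 > 0 and g(1) = -0.226 < 0.
Newton iteration, β⁰ = 0.5:
  β = 0.500: g = 0.1218, g' = -0.629 → β = 0.694
  β = 0.694: g = 0.0010, g' = -0.636 → β = 0.695
Converged at β = 0.695.
Compositions from xᵢ = zᵢ/(1+β(Kᵢ−1)), yᵢ = Kᵢxᵢ:
  methanol: x = 0.108, y = 0.331
  cyclohexane: x = 0.180, y = 0.327
  n-heptane: x = 0.057, y = 0.067
  o-xylene: x = 0.655, y = 0.275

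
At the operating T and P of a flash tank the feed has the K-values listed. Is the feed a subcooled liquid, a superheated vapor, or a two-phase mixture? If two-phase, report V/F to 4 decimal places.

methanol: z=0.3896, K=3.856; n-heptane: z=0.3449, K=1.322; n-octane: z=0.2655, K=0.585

ΣzᵢKᵢ = 2.1136; Σzᵢ/Kᵢ = 0.8158.
Since Σzᵢ/Kᵢ < 1 the mixture is above its dew point — single vapor phase.

superheated vapor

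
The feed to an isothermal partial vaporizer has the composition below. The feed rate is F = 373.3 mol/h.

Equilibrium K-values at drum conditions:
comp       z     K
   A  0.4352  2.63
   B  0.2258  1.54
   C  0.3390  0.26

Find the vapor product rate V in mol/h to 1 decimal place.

V = 223.8 mol/h

Iterate (Newton) starting at ψ = 0.63:
  ψ = 0.6300: g = -0.02899, g' = -0.9696 → ψ = 0.6001
  ψ = 0.6001: g = -0.00055, g' = -0.9337 → ψ = 0.5995
Converged at ψ = 0.5995.
Then V = ψ·F = 0.5995·373.3 = 223.8 mol/h and L = F − V = 149.5 mol/h.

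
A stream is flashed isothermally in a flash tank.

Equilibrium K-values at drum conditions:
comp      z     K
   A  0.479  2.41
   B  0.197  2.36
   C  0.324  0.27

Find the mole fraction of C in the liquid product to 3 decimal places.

x_C = 0.657

Material balance + equilibrium reduce to Σ zᵢ(Kᵢ−1)/(1+ψ(Kᵢ−1)) = 0.
g(0) = ΣzᵢKᵢ − 1 = 0.707 and g(1) = 1 − Σzᵢ/Kᵢ = -0.482, so a root lies in (0, 1).
Newton iteration, ψ⁰ = 0.57:
  ψ = 0.570: g = 0.1203, g' = -0.915 → ψ = 0.702
  ψ = 0.702: g = -0.0081, g' = -1.061 → ψ = 0.694
Converged at ψ = 0.694.
Compositions from xᵢ = zᵢ/(1+ψ(Kᵢ−1)), yᵢ = Kᵢxᵢ:
  A: x = 0.242, y = 0.584
  B: x = 0.101, y = 0.239
  C: x = 0.657, y = 0.177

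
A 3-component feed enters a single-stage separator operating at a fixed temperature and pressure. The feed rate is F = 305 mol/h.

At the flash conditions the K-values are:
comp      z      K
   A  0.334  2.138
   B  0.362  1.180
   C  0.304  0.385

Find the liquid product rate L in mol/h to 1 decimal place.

L = 129.9 mol/h

Let ψ = V/F and solve Σ zᵢ(Kᵢ−1)/(1+ψ(Kᵢ−1)) = 0.
Feasibility: ΣzᵢKᵢ = 1.258, Σzᵢ/Kᵢ = 1.253 — both > 1, two phases present.
Iterate (Newton) starting at ψ = 0.54:
  ψ = 0.540: g = 0.0149, g' = -0.433 → ψ = 0.574
Converged at ψ = 0.574.
Then V = ψ·F = 0.5740·305 = 175.1 mol/h and L = F − V = 129.9 mol/h.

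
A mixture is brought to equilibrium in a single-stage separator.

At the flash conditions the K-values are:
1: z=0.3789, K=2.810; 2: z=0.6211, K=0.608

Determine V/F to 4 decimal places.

V/F = 0.6234

Rachford–Rice: g(V/F) = Σ zᵢ(Kᵢ−1)/(1+V/F(Kᵢ−1)) = 0.
g(0) = ΣzᵢKᵢ − 1 = 0.4423 and g(1) = 1 − Σzᵢ/Kᵢ = -0.1564, so a root lies in (0, 1).
Iterate (Newton) starting at V/F = 0.67:
  V/F = 0.6700: g = -0.02025, g' = -0.4291 → V/F = 0.6228
  V/F = 0.6228: g = 0.00028, g' = -0.4414 → V/F = 0.6234
Converged at V/F = 0.6234.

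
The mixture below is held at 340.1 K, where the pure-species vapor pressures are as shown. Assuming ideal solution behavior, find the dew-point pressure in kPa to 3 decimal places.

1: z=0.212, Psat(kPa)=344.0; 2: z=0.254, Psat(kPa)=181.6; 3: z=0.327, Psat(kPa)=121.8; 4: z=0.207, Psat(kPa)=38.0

Pdew = 98.551 kPa

At the dew point ψ → 1, so Σzᵢ/Kᵢ = 1 with Kᵢ = Pᵢˢᵃᵗ/P ⇒ 1/P = Σzᵢ/Pᵢˢᵃᵗ.
1/P = 0.212/344.0 + 0.254/181.6 + 0.327/121.8 + 0.207/38.0 = 0.010147 ⇒ P = 98.551 kPa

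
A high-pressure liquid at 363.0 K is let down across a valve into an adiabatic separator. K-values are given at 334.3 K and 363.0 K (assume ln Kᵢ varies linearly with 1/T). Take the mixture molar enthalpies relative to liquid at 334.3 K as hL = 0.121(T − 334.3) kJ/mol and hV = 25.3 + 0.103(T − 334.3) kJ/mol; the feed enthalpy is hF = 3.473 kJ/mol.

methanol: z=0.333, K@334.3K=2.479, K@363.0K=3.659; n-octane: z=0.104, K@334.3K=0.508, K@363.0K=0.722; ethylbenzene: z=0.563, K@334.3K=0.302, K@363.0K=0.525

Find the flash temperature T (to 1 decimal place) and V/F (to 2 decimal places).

T = 338.7 K, V/F = 0.12

Adiabatic flash: solve Rachford–Rice at each trial T, then check hF = ψ·hV(T) + (1−ψ)·hL(T).
  T = 334.3 K: K = (2.479, 0.508, 0.302), RR gives ψ = 0.049, H_out = 1.237 kJ/mol
  T = 363.0 K: K = (3.659, 0.722, 0.525), RR gives ψ = 0.494, H_out = 15.708 kJ/mol
  T = 348.6 K: K = (3.034, 0.610, 0.402), RR gives ψ = 0.259, H_out = 8.226 kJ/mol
  T = 341.5 K: K = (2.750, 0.558, 0.350), RR gives ψ = 0.157, H_out = 4.829 kJ/mol
  T = 337.9 K: K = (2.613, 0.533, 0.325), RR gives ψ = 0.104, H_out = 3.068 kJ/mol
  T = 339.7 K: K = (2.681, 0.545, 0.338), RR gives ψ = 0.131, H_out = 3.955 kJ/mol
Linear interpolation between T = 337.9 (H_out = 3.068) and T = 339.7 (H_out = 3.955) on hF = 3.473 gives T ≈ 338.7 K, at which ψ = 0.12.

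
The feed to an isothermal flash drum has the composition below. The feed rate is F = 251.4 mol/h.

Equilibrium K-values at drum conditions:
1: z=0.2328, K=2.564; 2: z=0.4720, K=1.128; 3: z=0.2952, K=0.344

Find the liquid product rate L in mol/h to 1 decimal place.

L = 140.4 mol/h

Material balance + equilibrium reduce to Σ zᵢ(Kᵢ−1)/(1+V/F(Kᵢ−1)) = 0.
g(0) = ΣzᵢKᵢ − 1 = 0.2309 and g(1) = 1 − Σzᵢ/Kᵢ = -0.3674, so a root lies in (0, 1).
Newton iteration, V/F⁰ = 0.56:
  V/F = 0.5600: g = -0.05563, g' = -0.4860 → V/F = 0.4455
  V/F = 0.4455: g = -0.00189, g' = -0.4583 → V/F = 0.4414
Converged at V/F = 0.4414.
Then V = V/F·F = 0.4414·251.4 = 111.0 mol/h and L = F − V = 140.4 mol/h.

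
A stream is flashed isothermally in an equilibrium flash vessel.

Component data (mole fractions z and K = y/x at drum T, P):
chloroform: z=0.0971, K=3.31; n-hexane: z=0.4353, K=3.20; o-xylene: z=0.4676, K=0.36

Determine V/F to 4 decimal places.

Material balance + equilibrium reduce to Σ zᵢ(Kᵢ−1)/(1+V/F(Kᵢ−1)) = 0.
Feasibility: ΣzᵢKᵢ = 1.8827, Σzᵢ/Kᵢ = 1.4643 — both > 1, two phases present.
Newton iteration, V/F⁰ = 0.5:
  V/F = 0.5000: g = 0.12002, g' = -1.0035 → V/F = 0.6196
  V/F = 0.6196: g = 0.00159, g' = -0.9909 → V/F = 0.6212
Converged at V/F = 0.6212.

V/F = 0.6212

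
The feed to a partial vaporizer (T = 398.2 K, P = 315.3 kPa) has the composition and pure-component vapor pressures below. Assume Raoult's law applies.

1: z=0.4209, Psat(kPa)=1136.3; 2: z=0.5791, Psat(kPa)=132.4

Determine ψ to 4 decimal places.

ψ = 0.5032

Raoult's law: Kᵢ = Pᵢˢᵃᵗ/P = Pᵢˢᵃᵗ/315.3.
  K_1 = 1136.3/315.3 = 3.603869, K_2 = 132.4/315.3 = 0.419918
Material balance + equilibrium reduce to Σ zᵢ(Kᵢ−1)/(1+ψ(Kᵢ−1)) = 0.
Check two-phase: ΣzᵢKᵢ = 1.7600 > 1 and Σzᵢ/Kᵢ = 1.4959 > 1, so g(0) = 0.7600 > 0 and g(1) = -0.4959 < 0.
Newton–Raphson from ψ = 0.5:
  ψ = 0.5000: g = 0.00295, g' = -0.9252 → ψ = 0.5032
Converged at ψ = 0.5032.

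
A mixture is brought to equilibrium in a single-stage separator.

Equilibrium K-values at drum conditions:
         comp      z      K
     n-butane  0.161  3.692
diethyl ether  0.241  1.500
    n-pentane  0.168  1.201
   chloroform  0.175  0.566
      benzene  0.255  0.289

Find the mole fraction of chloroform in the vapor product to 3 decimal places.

Material balance + equilibrium reduce to Σ zᵢ(Kᵢ−1)/(1+ψ(Kᵢ−1)) = 0.
Check two-phase: ΣzᵢKᵢ = 1.330 > 1 and Σzᵢ/Kᵢ = 1.536 > 1, so g(0) = 0.330 > 0 and g(1) = -0.536 < 0.
Newton iteration, ψ⁰ = 0.51:
  ψ = 0.510: g = -0.0727, g' = -0.623 → ψ = 0.393
  ψ = 0.393: g = -0.0007, g' = -0.620 → ψ = 0.392
Converged at ψ = 0.392.
Compositions from xᵢ = zᵢ/(1+ψ(Kᵢ−1)), yᵢ = Kᵢxᵢ:
  n-butane: x = 0.078, y = 0.289
  diethyl ether: x = 0.201, y = 0.302
  n-pentane: x = 0.156, y = 0.187
  chloroform: x = 0.211, y = 0.119
  benzene: x = 0.354, y = 0.102

y_chloroform = 0.119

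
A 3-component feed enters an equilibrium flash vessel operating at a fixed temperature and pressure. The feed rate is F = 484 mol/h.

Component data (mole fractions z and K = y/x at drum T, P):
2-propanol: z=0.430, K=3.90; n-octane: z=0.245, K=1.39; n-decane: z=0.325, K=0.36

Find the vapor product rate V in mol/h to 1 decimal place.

Material balance + equilibrium reduce to Σ zᵢ(Kᵢ−1)/(1+ψ(Kᵢ−1)) = 0.
Check two-phase: ΣzᵢKᵢ = 2.135 > 1 and Σzᵢ/Kᵢ = 1.189 > 1, so g(0) = 1.135 > 0 and g(1) = -0.189 < 0.
Iterate (Newton) starting at ψ = 0.5:
  ψ = 0.500: g = 0.2831, g' = -0.916 → ψ = 0.809
  ψ = 0.809: g = 0.0141, g' = -0.917 → ψ = 0.824
Converged at ψ = 0.824.
Then V = ψ·F = 0.8241·484 = 398.9 mol/h and L = F − V = 85.1 mol/h.

V = 398.9 mol/h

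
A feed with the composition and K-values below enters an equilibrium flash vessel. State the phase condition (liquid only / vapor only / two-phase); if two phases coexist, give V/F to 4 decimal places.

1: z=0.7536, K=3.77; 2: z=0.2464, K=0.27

two-phase, V/F = 0.9434

ΣzᵢKᵢ = 2.9076; Σzᵢ/Kᵢ = 1.1125.
Both exceed 1, so a two-phase solution exists.
Binary case is linear: z₁(K₁−1)(1+ψ(K₂−1)) + z₂(K₂−1)(1+ψ(K₁−1)) = 0
⇒ ψ = [z₁(K₁−1)+z₂(K₂−1)] / [−(K₁−1)(K₂−1)] = 1.90760/2.02210 = 0.9434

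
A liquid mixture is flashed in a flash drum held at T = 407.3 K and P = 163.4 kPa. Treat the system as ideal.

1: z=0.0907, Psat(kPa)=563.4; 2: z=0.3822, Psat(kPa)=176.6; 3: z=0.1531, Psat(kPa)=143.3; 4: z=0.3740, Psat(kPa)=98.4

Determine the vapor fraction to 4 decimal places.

Raoult's law: Kᵢ = Pᵢˢᵃᵗ/P = Pᵢˢᵃᵗ/163.4.
  K_1 = 563.4/163.4 = 3.447980, K_2 = 176.6/163.4 = 1.080783, K_3 = 143.3/163.4 = 0.876989, K_4 = 98.4/163.4 = 0.602203
Rachford–Rice: g(ψ) = Σ zᵢ(Kᵢ−1)/(1+ψ(Kᵢ−1)) = 0.
g(0) = ΣzᵢKᵢ − 1 = 0.0853 and g(1) = 1 − Σzᵢ/Kᵢ = -0.1756, so a root lies in (0, 1).
Newton–Raphson from ψ = 0.59:
  ψ = 0.5900: g = -0.09440, g' = -0.1970 → ψ = 0.1108
  ψ = 0.1108: g = 0.03054, g' = -0.4060 → ψ = 0.1860
  ψ = 0.1860: g = 0.00304, g' = -0.3305 → ψ = 0.1952
  ψ = 0.1952: g = 0.00003, g' = -0.3233 → ψ = 0.1953
Converged at ψ = 0.1953.

ψ = 0.1953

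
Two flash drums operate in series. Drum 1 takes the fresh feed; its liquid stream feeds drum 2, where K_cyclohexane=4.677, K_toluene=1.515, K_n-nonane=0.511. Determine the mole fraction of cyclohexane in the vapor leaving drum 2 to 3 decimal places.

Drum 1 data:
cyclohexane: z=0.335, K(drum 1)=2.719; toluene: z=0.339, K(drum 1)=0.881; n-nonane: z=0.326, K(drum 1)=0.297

Drum 1:
Newton–Raphson from ψ₁ = 0.5:
  ψ₁ = 0.500: g = -0.0866, g' = -0.675 → ψ₁ = 0.372
  ψ₁ = 0.372: g = -0.0011, g' = -0.669 → ψ₁ = 0.370
Converged at ψ₁ = 0.370.
Drum-1 compositions:
  cyclohexane: x = 0.205, y = 0.557
  toluene: x = 0.355, y = 0.312
  n-nonane: x = 0.441, y = 0.131
Drum-2 feed = drum-1 liquid: z₂ = (0.2047, 0.3546, 0.4406).
Drum 2:
Let ψ₂ = V/F and solve Σ zᵢ(Kᵢ−1)/(1+ψ₂(Kᵢ−1)) = 0.
Feasibility: ΣzᵢKᵢ = 1.720, Σzᵢ/Kᵢ = 1.140 — both > 1, two phases present.
Newton iteration, ψ₂⁰ = 0.69:
  ψ₂ = 0.690: g = 0.0224, g' = -0.512 → ψ₂ = 0.734
Converged at ψ₂ = 0.734.
  cyclohexane: x = 0.055, y = 0.259
  toluene: x = 0.257, y = 0.390
  n-nonane: x = 0.687, y = 0.351

y_cyclohexane (drum 2) = 0.259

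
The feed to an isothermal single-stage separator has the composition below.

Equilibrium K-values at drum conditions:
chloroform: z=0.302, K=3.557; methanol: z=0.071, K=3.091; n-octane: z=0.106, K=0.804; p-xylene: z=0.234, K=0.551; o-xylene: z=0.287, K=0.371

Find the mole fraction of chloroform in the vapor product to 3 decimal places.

Rachford–Rice: g(ψ) = Σ zᵢ(Kᵢ−1)/(1+ψ(Kᵢ−1)) = 0.
Check two-phase: ΣzᵢKᵢ = 1.614 > 1 and Σzᵢ/Kᵢ = 1.438 > 1, so g(0) = 0.614 > 0 and g(1) = -0.438 < 0.
Iterate (Newton) starting at ψ = 0.34:
  ψ = 0.340: g = 0.1240, g' = -0.925 → ψ = 0.474
  ψ = 0.474: g = 0.0101, g' = -0.793 → ψ = 0.487
Converged at ψ = 0.487.
Compositions from xᵢ = zᵢ/(1+ψ(Kᵢ−1)), yᵢ = Kᵢxᵢ:
  chloroform: x = 0.135, y = 0.479
  methanol: x = 0.035, y = 0.109
  n-octane: x = 0.117, y = 0.094
  p-xylene: x = 0.299, y = 0.165
  o-xylene: x = 0.414, y = 0.153

y_chloroform = 0.479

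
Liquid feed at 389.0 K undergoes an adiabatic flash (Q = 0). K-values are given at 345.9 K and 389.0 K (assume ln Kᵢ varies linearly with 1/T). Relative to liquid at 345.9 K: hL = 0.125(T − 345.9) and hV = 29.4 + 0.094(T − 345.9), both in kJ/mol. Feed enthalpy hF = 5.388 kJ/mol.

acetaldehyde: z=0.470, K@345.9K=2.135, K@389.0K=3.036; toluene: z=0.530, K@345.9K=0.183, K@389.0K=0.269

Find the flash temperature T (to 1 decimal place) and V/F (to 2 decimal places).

Adiabatic flash: solve Rachford–Rice at each trial T, then check hF = ψ·hV(T) + (1−ψ)·hL(T).
  T = 345.9 K: K = (2.135, 0.183), RR gives ψ = 0.108, H_out = 3.184 kJ/mol
  T = 389.0 K: K = (3.036, 0.269), RR gives ψ = 0.383, H_out = 16.126 kJ/mol
  T = 367.4 K: K = (2.571, 0.224), RR gives ψ = 0.269, H_out = 10.405 kJ/mol
  T = 356.6 K: K = (2.349, 0.203), RR gives ψ = 0.197, H_out = 7.058 kJ/mol
  T = 351.2 K: K = (2.240, 0.193), RR gives ψ = 0.155, H_out = 5.189 kJ/mol
  T = 353.9 K: K = (2.294, 0.198), RR gives ψ = 0.176, H_out = 6.143 kJ/mol
  T = 352.5 K: K = (2.266, 0.195), RR gives ψ = 0.165, H_out = 5.654 kJ/mol
Linear interpolation between T = 351.2 (H_out = 5.189) and T = 352.5 (H_out = 5.654) on hF = 5.388 gives T ≈ 351.8 K, at which ψ = 0.16.

T = 351.8 K, V/F = 0.16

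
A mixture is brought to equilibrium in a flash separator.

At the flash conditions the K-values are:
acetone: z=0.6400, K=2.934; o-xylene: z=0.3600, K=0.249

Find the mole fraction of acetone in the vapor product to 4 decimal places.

y_acetone = 0.8206

Rachford–Rice: g(β) = Σ zᵢ(Kᵢ−1)/(1+β(Kᵢ−1)) = 0.
Check two-phase: ΣzᵢKᵢ = 1.9674 > 1 and Σzᵢ/Kᵢ = 1.6639 > 1, so g(0) = 0.9674 > 0 and g(1) = -0.6639 < 0.
Binary case is linear: z₁(K₁−1)(1+β(K₂−1)) + z₂(K₂−1)(1+β(K₁−1)) = 0
⇒ β = [z₁(K₁−1)+z₂(K₂−1)] / [−(K₁−1)(K₂−1)] = 0.96740/1.45243 = 0.6661
Compositions from xᵢ = zᵢ/(1+β(Kᵢ−1)), yᵢ = Kᵢxᵢ:
  acetone: x = 0.2797, y = 0.8206
  o-xylene: x = 0.7203, y = 0.1794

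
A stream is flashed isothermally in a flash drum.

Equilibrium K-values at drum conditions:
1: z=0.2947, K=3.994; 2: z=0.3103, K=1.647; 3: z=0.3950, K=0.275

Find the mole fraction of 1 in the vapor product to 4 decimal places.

Material balance + equilibrium reduce to Σ zᵢ(Kᵢ−1)/(1+ψ(Kᵢ−1)) = 0.
Check two-phase: ΣzᵢKᵢ = 1.7967 > 1 and Σzᵢ/Kᵢ = 1.6986 > 1, so g(0) = 0.7967 > 0 and g(1) = -0.6986 < 0.
Newton iteration, ψ⁰ = 0.5:
  ψ = 0.5000: g = 0.05583, g' = -1.0087 → ψ = 0.5554
  ψ = 0.5554: g = -0.00033, g' = -1.0247 → ψ = 0.5550
Converged at ψ = 0.5550.
Compositions from xᵢ = zᵢ/(1+ψ(Kᵢ−1)), yᵢ = Kᵢxᵢ:
  1: x = 0.1107, y = 0.4422
  2: x = 0.2283, y = 0.3760
  3: x = 0.6610, y = 0.1818

y_1 = 0.4422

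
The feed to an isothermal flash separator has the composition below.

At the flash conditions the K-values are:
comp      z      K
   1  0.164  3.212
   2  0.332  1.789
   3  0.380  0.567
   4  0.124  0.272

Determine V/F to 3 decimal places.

Rachford–Rice: g(V/F) = Σ zᵢ(Kᵢ−1)/(1+V/F(Kᵢ−1)) = 0.
Feasibility: ΣzᵢKᵢ = 1.370, Σzᵢ/Kᵢ = 1.363 — both > 1, two phases present.
Iterate (Newton) starting at V/F = 0.5:
  V/F = 0.500: g = 0.0082, g' = -0.566 → V/F = 0.514
Converged at V/F = 0.514.

V/F = 0.514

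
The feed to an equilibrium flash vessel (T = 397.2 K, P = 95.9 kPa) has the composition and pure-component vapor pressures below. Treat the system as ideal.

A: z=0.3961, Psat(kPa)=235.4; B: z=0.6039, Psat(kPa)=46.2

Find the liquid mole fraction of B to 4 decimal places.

x_B = 0.7373

Raoult's law: Kᵢ = Pᵢˢᵃᵗ/P = Pᵢˢᵃᵗ/95.9.
  K_A = 235.4/95.9 = 2.454640, K_B = 46.2/95.9 = 0.481752
Material balance + equilibrium reduce to Σ zᵢ(Kᵢ−1)/(1+V/F(Kᵢ−1)) = 0.
g(0) = ΣzᵢKᵢ − 1 = 0.2632 and g(1) = 1 − Σzᵢ/Kᵢ = -0.4149, so a root lies in (0, 1).
Newton–Raphson from V/F = 0.5:
  V/F = 0.5000: g = -0.08886, g' = -0.5764 → V/F = 0.3458
  V/F = 0.3458: g = 0.00203, g' = -0.6118 → V/F = 0.3491
Converged at V/F = 0.3492.
Compositions from xᵢ = zᵢ/(1+V/F(Kᵢ−1)), yᵢ = Kᵢxᵢ:
  A: x = 0.2627, y = 0.6448
  B: x = 0.7373, y = 0.3552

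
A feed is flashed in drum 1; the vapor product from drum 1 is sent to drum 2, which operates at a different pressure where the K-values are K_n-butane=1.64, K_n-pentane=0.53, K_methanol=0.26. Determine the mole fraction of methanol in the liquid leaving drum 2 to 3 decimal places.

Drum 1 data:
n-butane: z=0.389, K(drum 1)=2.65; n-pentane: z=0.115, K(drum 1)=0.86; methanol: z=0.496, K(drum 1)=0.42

Drum 1:
Newton–Raphson from ψ₁ = 0.5:
  ψ₁ = 0.500: g = -0.0708, g' = -0.652 → ψ₁ = 0.391
  ψ₁ = 0.391: g = 0.0008, g' = -0.673 → ψ₁ = 0.393
Converged at ψ₁ = 0.393.
Drum-1 compositions:
  n-butane: x = 0.236, y = 0.626
  n-pentane: x = 0.122, y = 0.105
  methanol: x = 0.642, y = 0.270
Drum-2 feed = drum-1 vapor: z₂ = (0.6256, 0.1047, 0.2697).
Drum 2:
Let ψ₂ = V/F and solve Σ zᵢ(Kᵢ−1)/(1+ψ₂(Kᵢ−1)) = 0.
Check two-phase: ΣzᵢKᵢ = 1.152 > 1 and Σzᵢ/Kᵢ = 1.616 > 1, so g(0) = 0.152 > 0 and g(1) = -0.616 < 0.
Newton iteration, ψ₂⁰ = 0.69:
  ψ₂ = 0.690: g = -0.2029, g' = -0.791 → ψ₂ = 0.433
  ψ₂ = 0.433: g = -0.0421, g' = -0.514 → ψ₂ = 0.351
  ψ₂ = 0.351: g = -0.0017, g' = -0.474 → ψ₂ = 0.348
Converged at ψ₂ = 0.348.
  n-butane: x = 0.512, y = 0.839
  n-pentane: x = 0.125, y = 0.066
  methanol: x = 0.363, y = 0.094

x_methanol (drum 2) = 0.363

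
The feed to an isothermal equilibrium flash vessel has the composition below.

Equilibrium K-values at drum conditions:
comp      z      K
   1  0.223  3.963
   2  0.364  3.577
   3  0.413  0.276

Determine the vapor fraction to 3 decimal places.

Newton–Raphson from ψ = 0.63:
  ψ = 0.630: g = 0.0383, g' = -1.321 → ψ = 0.659
Converged at ψ = 0.659.

ψ = 0.659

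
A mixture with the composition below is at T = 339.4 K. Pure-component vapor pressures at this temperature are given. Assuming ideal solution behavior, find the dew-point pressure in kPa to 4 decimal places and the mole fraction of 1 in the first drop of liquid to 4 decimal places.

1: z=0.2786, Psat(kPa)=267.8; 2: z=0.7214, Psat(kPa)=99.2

At the dew point ψ → 1, so Σzᵢ/Kᵢ = 1 with Kᵢ = Pᵢˢᵃᵗ/P ⇒ 1/P = Σzᵢ/Pᵢˢᵃᵗ.
1/P = 0.2786/267.8 + 0.7214/99.2 = 0.0083125 ⇒ P = 120.3007 kPa
xᵢ = zᵢP/Pᵢˢᵃᵗ ⇒ x_1 = 0.2786·120.3007/267.8 = 0.1252

Pdew = 120.3007 kPa, x_1 = 0.1252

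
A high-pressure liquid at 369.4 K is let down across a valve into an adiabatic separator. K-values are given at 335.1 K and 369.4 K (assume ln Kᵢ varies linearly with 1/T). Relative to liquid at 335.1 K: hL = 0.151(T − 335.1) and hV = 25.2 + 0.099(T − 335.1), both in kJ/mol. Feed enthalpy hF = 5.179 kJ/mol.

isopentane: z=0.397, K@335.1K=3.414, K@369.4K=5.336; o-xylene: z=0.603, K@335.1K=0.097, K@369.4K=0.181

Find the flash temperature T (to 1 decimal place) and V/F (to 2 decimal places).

T = 336.5 K, V/F = 0.20

Adiabatic flash: solve Rachford–Rice at each trial T, then check hF = ψ·hV(T) + (1−ψ)·hL(T).
  T = 335.1 K: K = (3.414, 0.097), RR gives ψ = 0.190, H_out = 4.784 kJ/mol
  T = 369.4 K: K = (5.336, 0.181), RR gives ψ = 0.346, H_out = 13.274 kJ/mol
  T = 352.2 K: K = (4.312, 0.134), RR gives ψ = 0.277, H_out = 9.306 kJ/mol
  T = 343.6 K: K = (3.845, 0.115), RR gives ψ = 0.236, H_out = 7.137 kJ/mol
  T = 339.4 K: K = (3.629, 0.106), RR gives ψ = 0.214, H_out = 6.006 kJ/mol
  T = 337.2 K: K = (3.518, 0.101), RR gives ψ = 0.202, H_out = 5.390 kJ/mol
Linear interpolation between T = 335.1 (H_out = 4.784) and T = 337.2 (H_out = 5.390) on hF = 5.179 gives T ≈ 336.5 K, at which ψ = 0.20.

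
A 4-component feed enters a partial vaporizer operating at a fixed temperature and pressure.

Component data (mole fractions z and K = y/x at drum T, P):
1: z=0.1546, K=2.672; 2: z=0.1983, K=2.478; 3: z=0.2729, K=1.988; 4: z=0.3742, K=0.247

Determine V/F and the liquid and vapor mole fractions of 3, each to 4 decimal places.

V/F = 0.5398, x_3 = 0.1780, y_3 = 0.3538

Rachford–Rice: g(V/F) = Σ zᵢ(Kᵢ−1)/(1+V/F(Kᵢ−1)) = 0.
Feasibility: ΣzᵢKᵢ = 1.5394, Σzᵢ/Kᵢ = 1.7901 — both > 1, two phases present.
Iterate (Newton) starting at V/F = 0.5:
  V/F = 0.5000: g = 0.03788, g' = -0.9366 → V/F = 0.5404
  V/F = 0.5404: g = -0.00063, g' = -0.9696 → V/F = 0.5398
Converged at V/F = 0.5398.
Compositions from xᵢ = zᵢ/(1+V/F(Kᵢ−1)), yᵢ = Kᵢxᵢ:
  1: x = 0.0813, y = 0.2171
  2: x = 0.1103, y = 0.2733
  3: x = 0.1780, y = 0.3538
  4: x = 0.6305, y = 0.1557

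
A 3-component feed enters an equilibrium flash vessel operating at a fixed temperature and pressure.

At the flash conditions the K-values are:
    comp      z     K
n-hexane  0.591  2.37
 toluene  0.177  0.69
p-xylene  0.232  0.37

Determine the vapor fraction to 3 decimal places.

Material balance + equilibrium reduce to Σ zᵢ(Kᵢ−1)/(1+ψ(Kᵢ−1)) = 0.
g(0) = ΣzᵢKᵢ − 1 = 0.609 and g(1) = 1 − Σzᵢ/Kᵢ = -0.133, so a root lies in (0, 1).
Newton iteration, ψ⁰ = 0.5:
  ψ = 0.500: g = 0.2022, g' = -0.611 → ψ = 0.831
  ψ = 0.831: g = -0.0021, g' = -0.679 → ψ = 0.828
Converged at ψ = 0.828.

ψ = 0.828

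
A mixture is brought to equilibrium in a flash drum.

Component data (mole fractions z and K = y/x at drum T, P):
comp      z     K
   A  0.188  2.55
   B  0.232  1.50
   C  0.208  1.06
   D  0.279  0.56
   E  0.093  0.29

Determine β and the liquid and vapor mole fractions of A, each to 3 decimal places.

β = 0.524, x_A = 0.104, y_A = 0.264

Rachford–Rice: g(β) = Σ zᵢ(Kᵢ−1)/(1+β(Kᵢ−1)) = 0.
Feasibility: ΣzᵢKᵢ = 1.231, Σzᵢ/Kᵢ = 1.244 — both > 1, two phases present.
Iterate (Newton) starting at β = 0.5:
  β = 0.500: g = 0.0093, g' = -0.383 → β = 0.524
Converged at β = 0.524.
Compositions from xᵢ = zᵢ/(1+β(Kᵢ−1)), yᵢ = Kᵢxᵢ:
  A: x = 0.104, y = 0.264
  B: x = 0.184, y = 0.276
  C: x = 0.202, y = 0.214
  D: x = 0.363, y = 0.203
  E: x = 0.148, y = 0.043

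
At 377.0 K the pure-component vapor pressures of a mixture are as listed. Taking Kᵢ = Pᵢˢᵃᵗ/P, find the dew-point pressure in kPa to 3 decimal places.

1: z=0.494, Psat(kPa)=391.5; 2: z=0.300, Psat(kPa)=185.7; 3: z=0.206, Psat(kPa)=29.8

At the dew point ψ → 1, so Σzᵢ/Kᵢ = 1 with Kᵢ = Pᵢˢᵃᵗ/P ⇒ 1/P = Σzᵢ/Pᵢˢᵃᵗ.
1/P = 0.494/391.5 + 0.300/185.7 + 0.206/29.8 = 0.009790 ⇒ P = 102.144 kPa

Pdew = 102.144 kPa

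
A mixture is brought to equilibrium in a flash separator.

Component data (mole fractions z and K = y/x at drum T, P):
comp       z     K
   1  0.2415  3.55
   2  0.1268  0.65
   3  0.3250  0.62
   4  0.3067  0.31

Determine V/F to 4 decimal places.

Rachford–Rice: g(V/F) = Σ zᵢ(Kᵢ−1)/(1+V/F(Kᵢ−1)) = 0.
g(0) = ΣzᵢKᵢ − 1 = 0.2363 and g(1) = 1 − Σzᵢ/Kᵢ = -0.7767, so a root lies in (0, 1).
Iterate (Newton) starting at V/F = 0.5:
  V/F = 0.5000: g = -0.25866, g' = -0.7381 → V/F = 0.1496
  V/F = 0.1496: g = 0.03205, g' = -1.0745 → V/F = 0.1794
  V/F = 0.1794: g = 0.00113, g' = -1.0012 → V/F = 0.1805
Converged at V/F = 0.1805.

V/F = 0.1805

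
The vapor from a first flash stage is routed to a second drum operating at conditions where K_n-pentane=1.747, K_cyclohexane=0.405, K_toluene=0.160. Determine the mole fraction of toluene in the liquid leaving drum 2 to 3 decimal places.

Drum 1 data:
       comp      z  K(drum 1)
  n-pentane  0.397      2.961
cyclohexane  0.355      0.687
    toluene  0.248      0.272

Drum 1:
Newton–Raphson from ψ₁ = 0.32:
  ψ₁ = 0.320: g = 0.1195, g' = -0.843 → ψ₁ = 0.462
  ψ₁ = 0.462: g = 0.0067, g' = -0.766 → ψ₁ = 0.471
Converged at ψ₁ = 0.471.
Drum-1 compositions:
  n-pentane: x = 0.206, y = 0.611
  cyclohexane: x = 0.416, y = 0.286
  toluene: x = 0.377, y = 0.103
Drum-2 feed = drum-1 vapor: z₂ = (0.6114, 0.2860, 0.1026).
Drum 2:
Material balance + equilibrium reduce to Σ zᵢ(Kᵢ−1)/(1+ψ₂(Kᵢ−1)) = 0.
Check two-phase: ΣzᵢKᵢ = 1.200 > 1 and Σzᵢ/Kᵢ = 1.697 > 1, so g(0) = 0.200 > 0 and g(1) = -0.697 < 0.
Iterate (Newton) starting at ψ₂ = 0.62:
  ψ₂ = 0.620: g = -0.1374, g' = -0.729 → ψ₂ = 0.432
  ψ₂ = 0.432: g = -0.0188, g' = -0.557 → ψ₂ = 0.398
  ψ₂ = 0.398: g = -0.0003, g' = -0.540 → ψ₂ = 0.397
Converged at ψ₂ = 0.397.
  n-pentane: x = 0.471, y = 0.824
  cyclohexane: x = 0.375, y = 0.152
  toluene: x = 0.154, y = 0.025

x_toluene (drum 2) = 0.154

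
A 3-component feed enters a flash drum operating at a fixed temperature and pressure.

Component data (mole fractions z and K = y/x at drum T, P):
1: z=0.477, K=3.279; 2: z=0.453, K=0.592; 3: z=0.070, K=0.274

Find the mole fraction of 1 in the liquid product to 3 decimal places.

x_1 = 0.171

Material balance + equilibrium reduce to Σ zᵢ(Kᵢ−1)/(1+V/F(Kᵢ−1)) = 0.
g(0) = ΣzᵢKᵢ − 1 = 0.851 and g(1) = 1 − Σzᵢ/Kᵢ = -0.166, so a root lies in (0, 1).
Newton–Raphson from V/F = 0.5:
  V/F = 0.500: g = 0.1961, g' = -0.751 → V/F = 0.761
  V/F = 0.761: g = 0.0159, g' = -0.674 → V/F = 0.785
Converged at V/F = 0.785.
Compositions from xᵢ = zᵢ/(1+V/F(Kᵢ−1)), yᵢ = Kᵢxᵢ:
  1: x = 0.171, y = 0.561
  2: x = 0.666, y = 0.394
  3: x = 0.163, y = 0.045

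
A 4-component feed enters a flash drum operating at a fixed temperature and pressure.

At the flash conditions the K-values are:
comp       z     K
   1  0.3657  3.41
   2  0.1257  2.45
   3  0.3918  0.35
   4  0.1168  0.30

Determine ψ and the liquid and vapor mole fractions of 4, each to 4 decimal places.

Let ψ = V/F and solve Σ zᵢ(Kᵢ−1)/(1+ψ(Kᵢ−1)) = 0.
g(0) = ΣzᵢKᵢ − 1 = 0.7272 and g(1) = 1 − Σzᵢ/Kᵢ = -0.6673, so a root lies in (0, 1).
Newton iteration, ψ⁰ = 0.5:
  ψ = 0.5000: g = 0.00229, g' = -1.0245 → ψ = 0.5022
Converged at ψ = 0.5022.
Compositions from xᵢ = zᵢ/(1+ψ(Kᵢ−1)), yᵢ = Kᵢxᵢ:
  1: x = 0.1654, y = 0.5642
  2: x = 0.0727, y = 0.1782
  3: x = 0.5817, y = 0.2036
  4: x = 0.1801, y = 0.0540

ψ = 0.5022, x_4 = 0.1801, y_4 = 0.0540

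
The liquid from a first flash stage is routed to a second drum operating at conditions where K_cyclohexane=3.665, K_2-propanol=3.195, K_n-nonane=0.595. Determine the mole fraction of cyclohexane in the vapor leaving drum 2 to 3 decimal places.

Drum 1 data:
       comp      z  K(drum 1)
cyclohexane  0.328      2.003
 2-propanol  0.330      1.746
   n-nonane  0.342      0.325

y_cyclohexane (drum 2) = 0.233

Drum 1:
Material balance + equilibrium reduce to Σ zᵢ(Kᵢ−1)/(1+ψ₁(Kᵢ−1)) = 0.
g(0) = ΣzᵢKᵢ − 1 = 0.344 and g(1) = 1 − Σzᵢ/Kᵢ = -0.405, so a root lies in (0, 1).
Iterate (Newton) starting at ψ₁ = 0.45:
  ψ₁ = 0.450: g = 0.0794, g' = -0.581 → ψ₁ = 0.587
  ψ₁ = 0.587: g = -0.0039, g' = -0.647 → ψ₁ = 0.581
Converged at ψ₁ = 0.581.
Drum-1 compositions:
  cyclohexane: x = 0.207, y = 0.415
  2-propanol: x = 0.230, y = 0.402
  n-nonane: x = 0.562, y = 0.183
Drum-2 feed = drum-1 liquid: z₂ = (0.2073, 0.2303, 0.5625).
Drum 2:
Newton–Raphson from ψ₂ = 0.37:
  ψ₂ = 0.370: g = 0.2891, g' = -0.839 → ψ₂ = 0.715
  ψ₂ = 0.715: g = 0.0663, g' = -0.525 → ψ₂ = 0.841
  ψ₂ = 0.841: g = 0.0026, g' = -0.489 → ψ₂ = 0.846
Converged at ψ₂ = 0.846.
  cyclohexane: x = 0.064, y = 0.233
  2-propanol: x = 0.081, y = 0.257
  n-nonane: x = 0.856, y = 0.509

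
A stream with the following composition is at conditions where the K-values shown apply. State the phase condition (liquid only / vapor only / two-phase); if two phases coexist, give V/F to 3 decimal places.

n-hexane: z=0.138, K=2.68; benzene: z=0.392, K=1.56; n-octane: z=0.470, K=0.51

two-phase, V/F = 0.481

ΣzᵢKᵢ = 1.221; Σzᵢ/Kᵢ = 1.224.
Both exceed 1, so a two-phase solution exists.
Material balance + equilibrium reduce to Σ zᵢ(Kᵢ−1)/(1+ψ(Kᵢ−1)) = 0.
Iterate (Newton) starting at ψ = 0.64:
  ψ = 0.640: g = -0.0622, g' = -0.397 → ψ = 0.483
  ψ = 0.483: g = -0.0010, g' = -0.389 → ψ = 0.481
Converged at ψ = 0.481.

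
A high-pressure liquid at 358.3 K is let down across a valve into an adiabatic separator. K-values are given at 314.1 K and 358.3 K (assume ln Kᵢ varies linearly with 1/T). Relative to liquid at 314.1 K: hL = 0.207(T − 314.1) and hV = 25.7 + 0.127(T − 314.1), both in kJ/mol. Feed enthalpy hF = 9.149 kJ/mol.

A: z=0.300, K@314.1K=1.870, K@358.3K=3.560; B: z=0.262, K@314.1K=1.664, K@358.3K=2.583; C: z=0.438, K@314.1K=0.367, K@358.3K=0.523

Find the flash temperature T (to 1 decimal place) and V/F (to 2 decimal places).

Adiabatic flash: solve Rachford–Rice at each trial T, then check hF = ψ·hV(T) + (1−ψ)·hL(T).
  T = 314.1 K: K = (1.870, 1.664, 0.367), RR gives ψ = 0.320, H_out = 8.222 kJ/mol
  T = 358.3 K: K = (3.560, 2.583, 0.523), RR gives ψ = 0.962, H_out = 30.475 kJ/mol
  T = 336.2 K: K = (2.635, 2.103, 0.443), RR gives ψ = 0.688, H_out = 21.037 kJ/mol
  T = 325.1 K: K = (2.231, 1.877, 0.404), RR gives ψ = 0.529, H_out = 15.400 kJ/mol
  T = 319.6 K: K = (2.046, 1.769, 0.386), RR gives ψ = 0.434, H_out = 12.098 kJ/mol
  T = 316.9 K: K = (1.958, 1.717, 0.376), RR gives ψ = 0.381, H_out = 10.283 kJ/mol
  T = 315.5 K: K = (1.914, 1.691, 0.372), RR gives ψ = 0.351, H_out = 9.278 kJ/mol
Linear interpolation between T = 314.1 (H_out = 8.222) and T = 315.5 (H_out = 9.278) on hF = 9.149 gives T ≈ 315.3 K, at which ψ = 0.35.

T = 315.3 K, V/F = 0.35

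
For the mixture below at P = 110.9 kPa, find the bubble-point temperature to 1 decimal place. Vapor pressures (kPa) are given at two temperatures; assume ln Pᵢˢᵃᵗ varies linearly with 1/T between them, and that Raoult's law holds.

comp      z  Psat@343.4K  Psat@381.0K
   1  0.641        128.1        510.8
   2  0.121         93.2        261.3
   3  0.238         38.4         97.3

T = 345.5 K

Bubble-point temperature: ΣzᵢPᵢˢᵃᵗ(T) = P. Interpolate ln Pᵢˢᵃᵗ = aᵢ + bᵢ/T.
  T = 343.4 K: ΣzᵢPᵢˢᵃᵗ = 102.53 kPa
  T = 381.0 K: ΣzᵢPᵢˢᵃᵗ = 382.20 kPa
  T = 362.2 K: ΣzᵢPᵢˢᵃᵗ = 204.26 kPa
  T = 352.8 K: ΣzᵢPᵢˢᵃᵗ = 145.93 kPa
  T = 348.1 K: ΣzᵢPᵢˢᵃᵗ = 122.58 kPa
  T = 345.8 K: ΣzᵢPᵢˢᵃᵗ = 112.38 kPa
  T = 344.6 K: ΣzᵢPᵢˢᵃᵗ = 107.36 kPa
  T = 345.2 K: ΣzᵢPᵢˢᵃᵗ = 109.85 kPa
  T = 345.5 K: ΣzᵢPᵢˢᵃᵗ = 111.11 kPa
  T = 345.4 K: ΣzᵢPᵢˢᵃᵗ = 110.69 kPa
Continuing to bisect between 345.4 K and 345.5 K converges to T = 345.5 K.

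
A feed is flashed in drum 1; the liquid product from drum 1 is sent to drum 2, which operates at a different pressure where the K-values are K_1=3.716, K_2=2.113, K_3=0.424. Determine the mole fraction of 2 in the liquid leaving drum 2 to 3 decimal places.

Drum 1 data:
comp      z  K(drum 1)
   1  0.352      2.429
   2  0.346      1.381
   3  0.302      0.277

x_2 (drum 2) = 0.182

Drum 1:
Rachford–Rice: g(ψ₁) = Σ zᵢ(Kᵢ−1)/(1+ψ₁(Kᵢ−1)) = 0.
Check two-phase: ΣzᵢKᵢ = 1.416 > 1 and Σzᵢ/Kᵢ = 1.486 > 1, so g(0) = 0.416 > 0 and g(1) = -0.486 < 0.
Newton–Raphson from ψ₁ = 0.65:
  ψ₁ = 0.650: g = -0.0455, g' = -0.787 → ψ₁ = 0.592
  ψ₁ = 0.592: g = -0.0018, g' = -0.727 → ψ₁ = 0.590
Converged at ψ₁ = 0.590.
Drum-1 compositions:
  1: x = 0.191, y = 0.464
  2: x = 0.283, y = 0.390
  3: x = 0.526, y = 0.146
Drum-2 feed = drum-1 liquid: z₂ = (0.1910, 0.2825, 0.5264).
Drum 2:
Let ψ₂ = V/F and solve Σ zᵢ(Kᵢ−1)/(1+ψ₂(Kᵢ−1)) = 0.
Check two-phase: ΣzᵢKᵢ = 1.530 > 1 and Σzᵢ/Kᵢ = 1.427 > 1, so g(0) = 0.530 > 0 and g(1) = -0.427 < 0.
Newton–Raphson from ψ₂ = 0.55:
  ψ₂ = 0.550: g = -0.0407, g' = -0.735 → ψ₂ = 0.495
Converged at ψ₂ = 0.495.
  1: x = 0.081, y = 0.303
  2: x = 0.182, y = 0.385
  3: x = 0.736, y = 0.312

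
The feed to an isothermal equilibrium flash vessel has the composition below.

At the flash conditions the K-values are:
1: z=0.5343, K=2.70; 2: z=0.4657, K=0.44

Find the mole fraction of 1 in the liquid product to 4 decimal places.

Binary case is linear: z₁(K₁−1)(1+β(K₂−1)) + z₂(K₂−1)(1+β(K₁−1)) = 0
⇒ β = [z₁(K₁−1)+z₂(K₂−1)] / [−(K₁−1)(K₂−1)] = 0.64752/0.95200 = 0.6802
Compositions from xᵢ = zᵢ/(1+β(Kᵢ−1)), yᵢ = Kᵢxᵢ:
  1: x = 0.2478, y = 0.6690
  2: x = 0.7522, y = 0.3310

x_1 = 0.2478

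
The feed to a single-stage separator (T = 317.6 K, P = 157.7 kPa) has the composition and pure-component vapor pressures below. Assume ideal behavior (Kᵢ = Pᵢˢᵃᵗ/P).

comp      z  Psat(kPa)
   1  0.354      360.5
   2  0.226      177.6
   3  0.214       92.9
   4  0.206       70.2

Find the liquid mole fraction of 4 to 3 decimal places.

Raoult's law: Kᵢ = Pᵢˢᵃᵗ/P = Pᵢˢᵃᵗ/157.7.
  K_1 = 360.5/157.7 = 2.28599, K_2 = 177.6/157.7 = 1.12619, K_3 = 92.9/157.7 = 0.58909, K_4 = 70.2/157.7 = 0.44515
Rachford–Rice: g(V/F) = Σ zᵢ(Kᵢ−1)/(1+V/F(Kᵢ−1)) = 0.
Check two-phase: ΣzᵢKᵢ = 1.282 > 1 and Σzᵢ/Kᵢ = 1.182 > 1, so g(0) = 0.282 > 0 and g(1) = -0.182 < 0.
Newton iteration, V/F⁰ = 0.5:
  V/F = 0.500: g = 0.0350, g' = -0.399 → V/F = 0.588
Converged at V/F = 0.588.
Compositions from xᵢ = zᵢ/(1+V/F(Kᵢ−1)), yᵢ = Kᵢxᵢ:
  1: x = 0.202, y = 0.461
  2: x = 0.210, y = 0.237
  3: x = 0.282, y = 0.166
  4: x = 0.306, y = 0.136

x_4 = 0.306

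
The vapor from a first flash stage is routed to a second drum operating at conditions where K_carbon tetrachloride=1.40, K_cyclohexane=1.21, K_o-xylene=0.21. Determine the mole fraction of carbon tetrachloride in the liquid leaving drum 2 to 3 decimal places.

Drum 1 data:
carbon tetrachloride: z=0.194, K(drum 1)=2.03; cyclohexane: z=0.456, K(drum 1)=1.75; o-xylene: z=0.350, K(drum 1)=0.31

x_carbon tetrachloride (drum 2) = 0.220

Drum 1:
Newton iteration, ψ₁⁰ = 0.5:
  ψ₁ = 0.500: g = 0.0119, g' = -0.614 → ψ₁ = 0.519
Converged at ψ₁ = 0.519.
Drum-1 compositions:
  carbon tetrachloride: x = 0.126, y = 0.257
  cyclohexane: x = 0.328, y = 0.574
  o-xylene: x = 0.545, y = 0.169
Drum-2 feed = drum-1 vapor: z₂ = (0.2566, 0.5743, 0.1691).
Drum 2:
Rachford–Rice: g(ψ₂) = Σ zᵢ(Kᵢ−1)/(1+ψ₂(Kᵢ−1)) = 0.
Feasibility: ΣzᵢKᵢ = 1.090, Σzᵢ/Kᵢ = 1.463 — both > 1, two phases present.
Newton–Raphson from ψ₂ = 0.38:
  ψ₂ = 0.380: g = 0.0099, g' = -0.268 → ψ₂ = 0.417
  ψ₂ = 0.417: g = -0.0003, g' = -0.286 → ψ₂ = 0.416
Converged at ψ₂ = 0.416.
  carbon tetrachloride: x = 0.220, y = 0.308
  cyclohexane: x = 0.528, y = 0.639
  o-xylene: x = 0.252, y = 0.053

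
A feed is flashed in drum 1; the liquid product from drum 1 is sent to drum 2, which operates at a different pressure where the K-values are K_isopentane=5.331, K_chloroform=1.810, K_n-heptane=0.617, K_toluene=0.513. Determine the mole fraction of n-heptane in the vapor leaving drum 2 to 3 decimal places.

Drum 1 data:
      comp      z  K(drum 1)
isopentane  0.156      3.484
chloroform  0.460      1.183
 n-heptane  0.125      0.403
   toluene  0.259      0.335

Drum 1:
Material balance + equilibrium reduce to Σ zᵢ(Kᵢ−1)/(1+ψ₁(Kᵢ−1)) = 0.
Feasibility: ΣzᵢKᵢ = 1.225, Σzᵢ/Kᵢ = 1.517 — both > 1, two phases present.
Newton–Raphson from ψ₁ = 0.5:
  ψ₁ = 0.500: g = -0.1144, g' = -0.552 → ψ₁ = 0.293
Converged at ψ₁ = 0.293.
Drum-1 compositions:
  isopentane: x = 0.090, y = 0.315
  chloroform: x = 0.437, y = 0.517
  n-heptane: x = 0.151, y = 0.061
  toluene: x = 0.322, y = 0.108
Drum-2 feed = drum-1 liquid: z₂ = (0.0903, 0.4366, 0.1515, 0.3216).
Drum 2:
Rachford–Rice: g(ψ₂) = Σ zᵢ(Kᵢ−1)/(1+ψ₂(Kᵢ−1)) = 0.
Check two-phase: ΣzᵢKᵢ = 1.530 > 1 and Σzᵢ/Kᵢ = 1.131 > 1, so g(0) = 0.530 > 0 and g(1) = -0.131 < 0.
Newton–Raphson from ψ₂ = 0.47:
  ψ₂ = 0.470: g = 0.1112, g' = -0.495 → ψ₂ = 0.694
  ψ₂ = 0.694: g = 0.0083, g' = -0.438 → ψ₂ = 0.713
Converged at ψ₂ = 0.713.
  isopentane: x = 0.022, y = 0.118
  chloroform: x = 0.277, y = 0.501
  n-heptane: x = 0.208, y = 0.129
  toluene: x = 0.493, y = 0.253

y_n-heptane (drum 2) = 0.129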